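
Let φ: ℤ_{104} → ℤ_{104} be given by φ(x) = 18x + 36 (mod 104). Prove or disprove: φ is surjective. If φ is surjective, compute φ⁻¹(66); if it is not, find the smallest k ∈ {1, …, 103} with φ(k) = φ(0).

By definition, φ is surjective if every y in the codomain equals φ(x) for some x in the domain.
Since gcd(18, 104) = 2, we have 18x ≡ 0 (mod 2) for all x, so φ(x) ≡ 0 (mod 2).
But 1 ≢ 0 (mod 2), so 1 ∈ ℤ_{104} has no preimage. Hence φ is not surjective.
Since φ is not surjective, we find the least positive k with φ(k) = φ(0): this means 18k ≡ 0 (mod 104), i.e. 104 ∣ 18k. Since gcd(18, 104) = 2, dividing through by 2 this holds exactly when 52 ∣ 9k, and as gcd(9, 52) = 1, exactly when 52 ∣ k.
The smallest positive such k is 52.

52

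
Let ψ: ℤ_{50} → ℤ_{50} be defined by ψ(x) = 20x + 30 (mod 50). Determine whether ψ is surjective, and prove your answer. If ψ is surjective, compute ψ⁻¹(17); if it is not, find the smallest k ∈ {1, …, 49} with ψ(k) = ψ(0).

5

Since gcd(20, 50) = 10, we have 20x ≡ 0 (mod 10) for all x, so ψ(x) ≡ 0 (mod 10).
But 1 ≢ 0 (mod 10), so 1 ∈ ℤ_{50} has no preimage. Hence ψ is not surjective.
Since ψ is not surjective, we find the least positive k with ψ(k) = ψ(0): this means 20k ≡ 0 (mod 50), i.e. 50 ∣ 20k. Since gcd(20, 50) = 10, dividing through by 10 this holds exactly when 5 ∣ 2k, and as gcd(2, 5) = 1, exactly when 5 ∣ k.
The smallest positive such k is 5.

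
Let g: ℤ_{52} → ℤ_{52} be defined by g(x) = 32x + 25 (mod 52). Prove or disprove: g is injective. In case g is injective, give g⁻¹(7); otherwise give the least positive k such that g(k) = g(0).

Recall that injectivity means: for all s, t in the domain, g(s) = g(t) implies s = t.
We have gcd(32, 52) = 4 > 1. Taking s = 0 and t = 13: g(0) = 25 and g(13) = 32·13 + 25 = 441 ≡ 25 (mod 52).
So g(0) = g(13) while 0 ≠ 13, thus g is not injective.
Since g is not injective, we find the least positive k with g(k) = g(0): this means 32k ≡ 0 (mod 52), i.e. 52 ∣ 32k. Since gcd(32, 52) = 4, dividing through by 4 this holds exactly when 13 ∣ 8k, and as gcd(8, 13) = 1, exactly when 13 ∣ k.
The smallest positive such k is 13.

13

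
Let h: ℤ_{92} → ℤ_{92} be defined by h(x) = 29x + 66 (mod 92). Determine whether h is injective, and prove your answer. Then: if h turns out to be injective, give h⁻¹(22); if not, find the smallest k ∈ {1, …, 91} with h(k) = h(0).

Suppose h(s) = h(t) in ℤ_{92}. Then 29s + 66 ≡ 29t + 66 (mod 92), therefore 29(s − t) ≡ 0 (mod 92).
Since gcd(29, 92) = 1, 29 is invertible modulo 92, therefore s − t ≡ 0 (mod 92), i.e. s = t.
Hence h is injective.
We now compute 29⁻¹ mod 92 explicitly. Euclid's algorithm: 92 = 3·29 + 5, 29 = 5·5 + 4, 5 = 1·4 + 1; back-substituting gives 1 = 73·29 − 23·92, so 29⁻¹ ≡ 73 (mod 92).
Since h is injective, we compute h⁻¹(22): solve 29x + 66 ≡ 22 (mod 92), i.e. 29x ≡ 48 (mod 92).
Multiplying by 29⁻¹ = 73 gives x ≡ 73·48 = 3504 = 38·92 + 8 ≡ 8 (mod 92).
Check: h(8) = 29·8 + 66 = 298 = 3·92 + 22 ≡ 22 (mod 92).

8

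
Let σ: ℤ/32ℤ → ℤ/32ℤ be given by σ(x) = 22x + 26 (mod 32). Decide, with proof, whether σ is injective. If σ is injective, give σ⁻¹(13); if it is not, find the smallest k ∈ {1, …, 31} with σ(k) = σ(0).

16

Recall: σ is injective if σ(a) = σ(b) implies a = b.
We have gcd(22, 32) = 2 > 1. Taking a = 0 and b = 16: σ(0) = 26 and σ(16) = 22·16 + 26 = 378 ≡ 26 (mod 32).
So σ(0) = σ(16) while 0 ≠ 16, so σ is not injective.
Since σ is not injective, we find the least positive k with σ(k) = σ(0): this means 22k ≡ 0 (mod 32), i.e. 32 ∣ 22k. Since gcd(22, 32) = 2, dividing through by 2 this holds exactly when 16 ∣ 11k, and as gcd(11, 16) = 1, exactly when 16 ∣ k.
The smallest positive such k is 16.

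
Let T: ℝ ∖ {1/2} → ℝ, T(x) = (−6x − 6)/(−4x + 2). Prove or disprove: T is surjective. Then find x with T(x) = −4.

If T(x) = 3/2, cross-multiplying gives −4(−6x − 6) = −6(−4x + 2), which simplifies to 24 = −12 — false.  So 3/2 has no preimage and T is not surjective.
Solving T(x) = −4: cross-multiplying gives −6x − 6 = −4(−4x + 2), which rearranges to −22x = −2, so x = 1/11.

1/11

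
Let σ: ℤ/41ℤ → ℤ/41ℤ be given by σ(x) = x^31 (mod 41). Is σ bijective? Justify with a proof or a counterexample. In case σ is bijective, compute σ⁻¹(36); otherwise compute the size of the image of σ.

5

Since 41 is prime, the nonzero elements of ℤ/41ℤ form a cyclic group of order 40.
As gcd(31, 40) = 1, raising to the 31st power is a bijection on this group: if a^31 ≡ b^31 then (ab^{−1})^31 = 1, and the only element of order dividing gcd(31, 40) = 1 is 1, so a = b.
With σ(0) = 0 this makes σ injective on all of ℤ/41ℤ, hence bijective (finite equal-size domain and codomain). In particular σ is bijective.
Since σ is bijective, we find the preimage of 36. The inverse of x ↦ x^31 on (ℤ/41ℤ)^× is x ↦ x^31, because 31·31 = 961 = 24·40 + 1 ≡ 1 (mod 40) and x^{40} = 1 for x ≠ 0 (Fermat). So σ⁻¹(36) = 36^31 mod 41.
Repeated squaring mod 41: 36^1 ≡ 36, 36^2 ≡ 36² = 1296 ≡ 25, 36^4 ≡ 25² = 625 ≡ 10, 36^8 ≡ 10² = 100 ≡ 18, 36^16 ≡ 18² = 324 ≡ 37. Since 31 = 16 + 8 + 4 + 2 + 1, 36^31 ≡ 37·18·10·25·36: 37·18 = 666 ≡ 10, then 10·10 = 100 ≡ 18, then 18·25 = 450 ≡ 40, then 40·36 = 1440 ≡ 5. So 36^31 ≡ 5 (mod 41).
Hence σ⁻¹(36) = 5.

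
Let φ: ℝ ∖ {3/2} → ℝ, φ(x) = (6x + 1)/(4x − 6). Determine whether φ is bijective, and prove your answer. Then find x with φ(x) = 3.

19/6

If φ(x) = 3/2, cross-multiplying gives 4(6x + 1) = 6(4x − 6), which simplifies to 4 = −36 — false.  So 3/2 has no preimage and φ is not surjective.
So φ is not bijective.
Solving φ(x) = 3: cross-multiplying gives 6x + 1 = 3(4x − 6), which rearranges to −6x = −19, so x = 19/6.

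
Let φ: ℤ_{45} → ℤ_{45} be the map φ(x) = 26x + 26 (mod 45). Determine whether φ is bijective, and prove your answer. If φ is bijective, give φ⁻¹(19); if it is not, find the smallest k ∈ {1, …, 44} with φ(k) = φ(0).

If φ(a) = φ(b), then 26a ≡ 26b (mod 45). Because gcd(26, 45) = 1, we may cancel 26 to get a ≡ b (mod 45).
We now compute 26⁻¹ mod 45 explicitly. Euclid's algorithm: 45 = 1·26 + 19, 26 = 1·19 + 7, 19 = 2·7 + 5, 7 = 1·5 + 2, 5 = 2·2 + 1; back-substituting gives 1 = 26·26 − 15·45, so 26⁻¹ ≡ 26 (mod 45).
Then y ↦ 26(y − 26) is a two-sided inverse to φ, so every y ∈ ℤ_{45} has a preimage.
Hence φ is bijective.
Since φ is bijective, we find φ⁻¹(19): we need 26x ≡ 19 − 26 ≡ 38 (mod 45). Using 26⁻¹ = 26: x ≡ 26·38 = 988 = 21·45 + 43, so x = 43.
Check: φ(43) = 26·43 + 26 = 1144 = 25·45 + 19 ≡ 19 (mod 45).

43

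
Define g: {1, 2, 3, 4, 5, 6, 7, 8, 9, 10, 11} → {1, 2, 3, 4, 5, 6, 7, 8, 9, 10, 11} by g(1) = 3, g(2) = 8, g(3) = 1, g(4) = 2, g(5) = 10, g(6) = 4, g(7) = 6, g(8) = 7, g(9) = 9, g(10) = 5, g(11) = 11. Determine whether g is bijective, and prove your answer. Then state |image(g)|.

The values 3, 8, 1, 2, 10, 4, 6, 7, 9, 5, 11 are a permutation of {1, 2, 3, 4, 5, 6, 7, 8, 9, 10, 11}: each element appears exactly once.
So g is injective and surjective, hence bijective.
The image of g is {1, 2, 3, 4, 5, 6, 7, 8, 9, 10, 11}, which has 11 elements.

11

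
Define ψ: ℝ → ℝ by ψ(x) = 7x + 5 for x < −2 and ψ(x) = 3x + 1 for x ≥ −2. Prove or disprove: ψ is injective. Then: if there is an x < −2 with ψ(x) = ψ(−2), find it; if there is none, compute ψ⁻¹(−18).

-23/7

Both pieces are strictly increasing (slopes 7 and 3), so each is injective on its own interval.
The left piece maps (−∞, −2) onto (−∞, −9); the right piece maps [−2, ∞) onto [−5, ∞).
These images are disjoint, so no value is attained by both pieces. Thus ψ is injective.
Because the two images are disjoint, no x < −2 has ψ(x) = ψ(−2), so we compute ψ⁻¹(−18): −18 lies in (−∞, −9), so solve 7x + 5 = −18: x = (−18 − 5)/7 = −23/7.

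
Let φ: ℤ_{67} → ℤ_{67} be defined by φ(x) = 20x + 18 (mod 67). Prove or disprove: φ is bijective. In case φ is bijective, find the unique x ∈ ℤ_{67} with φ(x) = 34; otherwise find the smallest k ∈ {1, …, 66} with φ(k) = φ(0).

If φ(a) = φ(b), then 20a ≡ 20b (mod 67). Because gcd(20, 67) = 1, we may cancel 20 to get a ≡ b (mod 67).
We now compute 20⁻¹ mod 67 explicitly. Euclid's algorithm: 67 = 3·20 + 7, 20 = 2·7 + 6, 7 = 1·6 + 1; back-substituting gives 1 = 57·20 − 17·67, so 20⁻¹ ≡ 57 (mod 67).
For any y ∈ ℤ_{67}, x = 57(y − 18) mod 67 satisfies φ(x) = 20·57(y − 18) + 18 ≡ y (since 20·57 ≡ 1 mod 67). So every y has a preimage.
Hence φ is bijective.
Since φ is bijective, we find φ⁻¹(34): we need 20x ≡ 34 − 18 ≡ 16 (mod 67). Using 20⁻¹ = 57: x ≡ 57·16 = 912 = 13·67 + 41, so x = 41.
Check: φ(41) = 20·41 + 18 = 838 = 12·67 + 34 ≡ 34 (mod 67).

41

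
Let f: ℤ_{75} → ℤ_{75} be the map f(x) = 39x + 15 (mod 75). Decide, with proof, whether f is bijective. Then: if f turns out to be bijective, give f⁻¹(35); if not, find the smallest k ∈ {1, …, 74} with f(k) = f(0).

25

Recall that f is injective if f(a) = f(b) implies a = b.
We have gcd(39, 75) = 3 > 1. Taking a = 0 and b = 25: f(0) = 15 and f(25) = 39·25 + 15 = 990 ≡ 15 (mod 75).
So f(0) = f(25) while 0 ≠ 25, thus f is not injective, hence not bijective.
Since f is not bijective, we find the least positive k with f(k) = f(0): this means 39k ≡ 0 (mod 75), i.e. 75 ∣ 39k. Since gcd(39, 75) = 3, dividing through by 3 this holds exactly when 25 ∣ 13k, and as gcd(13, 25) = 1, exactly when 25 ∣ k.
The smallest positive such k is 25.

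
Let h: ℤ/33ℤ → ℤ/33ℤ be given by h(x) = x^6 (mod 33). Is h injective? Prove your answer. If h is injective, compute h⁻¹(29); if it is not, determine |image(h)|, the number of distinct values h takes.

12

h(4): Repeated squaring mod 33: 4^1 ≡ 4, 4^2 ≡ 4² = 16, 4^4 ≡ 16² = 256 ≡ 25. Since 6 = 4 + 2, 4^6 ≡ 25·16: 25·16 = 400 ≡ 4. So 4^6 ≡ 4 (mod 33).
h(7): Repeated squaring mod 33: 7^1 ≡ 7, 7^2 ≡ 7² = 49 ≡ 16, 7^4 ≡ 16² = 256 ≡ 25. Since 6 = 4 + 2, 7^6 ≡ 25·16: 25·16 = 400 ≡ 4. So 7^6 ≡ 4 (mod 33).
So h(4) = h(7) = 4 while 4 ≠ 7, thus h is not injective.
Since h is not injective, we determine |image(h)|. Computing x^6 mod 33 for each x (by repeated squaring, reducing mod 33 at every step), the values h(0), h(1), …, h(32) are: 0, 1, 31, 3, 4, 16, 27, 4, 25, 9, 1, 22, 12, 31, 25, 15, 16, 16, 15, 25, 31, 12, 22, 1, 9, 25, 4, 27, 16, 4, 3, 31, 1.
The distinct values are {0, 1, 3, 4, 9, 12, 15, 16, 22, 25, 27, 31}; there are 12 of them.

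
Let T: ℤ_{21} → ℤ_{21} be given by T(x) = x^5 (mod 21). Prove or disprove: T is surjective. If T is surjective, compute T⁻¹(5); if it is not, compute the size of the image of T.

17

Computing x^5 mod 21 for each x (by repeated squaring, reducing mod 21 at every step), the values T(0), T(1), …, T(20) are: 0, 1, 11, 12, 16, 17, 6, 7, 8, 18, 19, 2, 3, 13, 14, 15, 4, 5, 9, 10, 20.
Every element of ℤ_{21} appears exactly once in this list, so T is a bijection, and in particular surjective.
Since T is surjective, we read off the preimage of 5 from the same table: T(17) = 5, so T⁻¹(5) = 17.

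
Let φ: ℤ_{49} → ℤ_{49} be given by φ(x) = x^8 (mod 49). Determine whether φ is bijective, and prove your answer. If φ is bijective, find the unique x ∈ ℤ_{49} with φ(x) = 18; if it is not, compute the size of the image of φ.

22

φ(0) = 0^8 = 0.
φ(7): Repeated squaring mod 49: 7^1 ≡ 7, 7^2 ≡ 7² = 49 ≡ 0, 7^4 ≡ 0² = 0, 7^8 ≡ 0² = 0. So 7^8 ≡ 0 (mod 49).
So φ(0) = φ(7) = 0 while 0 ≠ 7, so φ is not injective, hence not bijective.
Since φ is not bijective, we determine |image(φ)|. Computing x^8 mod 49 for each x (by repeated squaring, reducing mod 49 at every step), the values φ(0), φ(1), …, φ(48) are: 0, 1, 11, 44, 23, 46, 43, 0, 8, 25, 16, 2, 32, 36, 0, 15, 39, 37, 30, 18, 29, 0, 22, 4, 9, 9, 4, 22, 0, 29, 18, 30, 37, 39, 15, 0, 36, 32, 2, 16, 25, 8, 0, 43, 46, 23, 44, 11, 1.
The distinct values are {0, 1, 2, 4, 8, 9, 11, 15, 16, 18, 22, 23, 25, 29, 30, 32, 36, 37, 39, 43, 44, 46}; there are 22 of them.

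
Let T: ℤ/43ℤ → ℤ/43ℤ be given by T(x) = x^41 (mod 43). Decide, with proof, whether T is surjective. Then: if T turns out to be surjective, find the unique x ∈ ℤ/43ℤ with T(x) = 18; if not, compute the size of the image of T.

12

Since 43 is prime, the nonzero elements of ℤ/43ℤ form a cyclic group of order 42.
As gcd(41, 42) = 1, raising to the 41st power is a bijection on this group: if u^41 ≡ v^41 then (uv^{−1})^41 = 1, and the only element of order dividing gcd(41, 42) = 1 is 1, so u = v.
With T(0) = 0 this makes T injective on all of ℤ/43ℤ, hence bijective (finite equal-size domain and codomain). In particular T is surjective.
Since T is surjective, we find the preimage of 18. The inverse of x ↦ x^41 on (ℤ/43ℤ)^× is x ↦ x^41, because 41·41 = 1681 = 40·42 + 1 ≡ 1 (mod 42) and x^{42} = 1 for x ≠ 0 (Fermat). So T⁻¹(18) = 18^41 mod 43.
Repeated squaring mod 43: 18^1 ≡ 18, 18^2 ≡ 18² = 324 ≡ 23, 18^4 ≡ 23² = 529 ≡ 13, 18^8 ≡ 13² = 169 ≡ 40, 18^16 ≡ 40² = 1600 ≡ 9, 18^32 ≡ 9² = 81 ≡ 38. Since 41 = 32 + 8 + 1, 18^41 ≡ 38·40·18: 38·40 = 1520 ≡ 15, then 15·18 = 270 ≡ 12. So 18^41 ≡ 12 (mod 43).
Hence T⁻¹(18) = 12.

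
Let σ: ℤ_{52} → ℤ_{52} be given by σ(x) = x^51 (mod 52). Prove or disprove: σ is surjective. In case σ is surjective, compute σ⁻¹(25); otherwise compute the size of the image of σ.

σ(2): Repeated squaring mod 52: 2^1 ≡ 2, 2^2 ≡ 2² = 4, 2^4 ≡ 4² = 16, 2^8 ≡ 16² = 256 ≡ 48, 2^16 ≡ 48² = 2304 ≡ 16, 2^32 ≡ 16² = 256 ≡ 48. Since 51 = 32 + 16 + 2 + 1, 2^51 ≡ 48·16·4·2: 48·16 = 768 ≡ 40, then 40·4 = 160 ≡ 4, then 4·2 = 8. So 2^51 ≡ 8 (mod 52).
σ(6): Repeated squaring mod 52: 6^1 ≡ 6, 6^2 ≡ 6² = 36, 6^4 ≡ 36² = 1296 ≡ 48, 6^8 ≡ 48² = 2304 ≡ 16, 6^16 ≡ 16² = 256 ≡ 48, 6^32 ≡ 48² = 2304 ≡ 16. Since 51 = 32 + 16 + 2 + 1, 6^51 ≡ 16·48·36·6: 16·48 = 768 ≡ 40, then 40·36 = 1440 ≡ 36, then 36·6 = 216 ≡ 8. So 6^51 ≡ 8 (mod 52).
So σ(2) = σ(6) = 8 while 2 ≠ 6, therefore σ is not injective.
A non-injective map from the 52-element set ℤ_{52} to itself takes at most 51 distinct values, so it cannot be surjective. Hence σ is not surjective.
Since σ is not surjective, we determine |image(σ)|. Computing x^51 mod 52 for each x (by repeated squaring, reducing mod 52 at every step), the values σ(0), σ(1), …, σ(51) are: 0, 1, 8, 27, 12, 21, 8, 31, 44, 1, 12, 31, 12, 13, 40, 47, 40, 25, 8, 47, 44, 5, 40, 51, 44, 25, 0, 27, 8, 1, 12, 47, 8, 5, 44, 27, 12, 5, 12, 39, 40, 21, 40, 51, 8, 21, 44, 31, 40, 25, 44, 51.
The distinct values are {0, 1, 5, 8, 12, 13, 21, 25, 27, 31, 39, 40, 44, 47, 51}; there are 15 of them.

15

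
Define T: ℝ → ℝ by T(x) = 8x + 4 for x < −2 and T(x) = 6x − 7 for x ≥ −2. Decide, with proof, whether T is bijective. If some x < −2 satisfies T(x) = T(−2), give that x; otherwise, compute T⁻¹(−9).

Both pieces are strictly increasing (slopes 8 and 6), so each is injective on its own interval.
The left piece maps (−∞, −2) onto (−∞, −12); the right piece maps [−2, ∞) onto [−19, ∞).
These images overlap. In particular T(−2) = −19 (right piece), and solving 8x + 4 = −19 on the left piece gives x = −23/8 < −2.
So T(−23/8) = T(−2) with −23/8 ≠ −2, and T is not injective, hence not bijective. This x = −23/8 is the requested value below −2.

-23/8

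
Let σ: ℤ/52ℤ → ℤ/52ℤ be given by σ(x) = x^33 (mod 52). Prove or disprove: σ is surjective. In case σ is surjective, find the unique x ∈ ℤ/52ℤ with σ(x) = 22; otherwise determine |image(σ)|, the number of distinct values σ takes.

σ(2): Repeated squaring mod 52: 2^1 ≡ 2, 2^2 ≡ 2² = 4, 2^4 ≡ 4² = 16, 2^8 ≡ 16² = 256 ≡ 48, 2^16 ≡ 48² = 2304 ≡ 16, 2^32 ≡ 16² = 256 ≡ 48. Since 33 = 32 + 1, 2^33 ≡ 48·2: 48·2 = 96 ≡ 44. So 2^33 ≡ 44 (mod 52).
σ(6): Repeated squaring mod 52: 6^1 ≡ 6, 6^2 ≡ 6² = 36, 6^4 ≡ 36² = 1296 ≡ 48, 6^8 ≡ 48² = 2304 ≡ 16, 6^16 ≡ 16² = 256 ≡ 48, 6^32 ≡ 48² = 2304 ≡ 16. Since 33 = 32 + 1, 6^33 ≡ 16·6: 16·6 = 96 ≡ 44. So 6^33 ≡ 44 (mod 52).
So σ(2) = σ(6) = 44 while 2 ≠ 6, so σ is not injective.
A non-injective map from the 52-element set ℤ/52ℤ to itself takes at most 51 distinct values, so it cannot be surjective. Thus σ is not surjective.
Since σ is not surjective, we determine |image(σ)|. Computing x^33 mod 52 for each x (by repeated squaring, reducing mod 52 at every step), the values σ(0), σ(1), …, σ(51) are: 0, 1, 44, 27, 12, 5, 44, 47, 8, 1, 12, 47, 12, 13, 40, 31, 40, 25, 44, 31, 8, 21, 40, 51, 8, 25, 0, 27, 44, 1, 12, 31, 44, 21, 8, 27, 12, 21, 12, 39, 40, 5, 40, 51, 44, 5, 8, 47, 40, 25, 8, 51.
The distinct values are {0, 1, 5, 8, 12, 13, 21, 25, 27, 31, 39, 40, 44, 47, 51}; there are 15 of them.

15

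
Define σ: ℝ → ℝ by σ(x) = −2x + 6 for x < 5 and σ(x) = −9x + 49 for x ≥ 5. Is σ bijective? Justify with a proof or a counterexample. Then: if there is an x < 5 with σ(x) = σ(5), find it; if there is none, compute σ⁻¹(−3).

Both pieces are strictly decreasing (slopes −2 and −9), so each is injective on its own interval.
The left piece maps (−∞, 5) onto (−4, ∞); the right piece maps [5, ∞) onto (−∞, 4].
These images overlap. In particular σ(5) = 4 (right piece), and solving −2x + 6 = 4 on the left piece gives x = 1 < 5.
So σ(1) = σ(5) with 1 ≠ 5, and σ is not injective, hence not bijective. This x = 1 is the requested value below 5.

1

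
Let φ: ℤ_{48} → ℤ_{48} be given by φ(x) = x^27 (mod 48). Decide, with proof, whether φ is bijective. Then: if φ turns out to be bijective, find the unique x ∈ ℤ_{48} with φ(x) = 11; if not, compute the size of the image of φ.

27

φ(0) = 0^27 = 0.
φ(6): Repeated squaring mod 48: 6^1 ≡ 6, 6^2 ≡ 6² = 36, 6^4 ≡ 36² = 1296 ≡ 0, 6^8 ≡ 0² = 0, 6^16 ≡ 0² = 0. Since 27 = 16 + 8 + 2 + 1, 6^27 ≡ 0·0·36·6: 0·0 = 0, then 0·36 = 0, then 0·6 = 0. So 6^27 ≡ 0 (mod 48).
So φ(0) = φ(6) = 0 while 0 ≠ 6, so φ is not injective, hence not bijective.
Since φ is not bijective, we determine |image(φ)|. Computing x^27 mod 48 for each x (by repeated squaring, reducing mod 48 at every step), the values φ(0), φ(1), …, φ(47) are: 0, 1, 32, 27, 16, 29, 0, 7, 32, 9, 16, 35, 0, 37, 32, 15, 16, 17, 0, 43, 32, 45, 16, 23, 0, 25, 32, 3, 16, 5, 0, 31, 32, 33, 16, 11, 0, 13, 32, 39, 16, 41, 0, 19, 32, 21, 16, 47.
The distinct values are {0, 1, 3, 5, 7, 9, 11, 13, 15, 16, 17, 19, 21, 23, 25, 27, 29, 31, 32, 33, 35, 37, 39, 41, 43, 45, 47}; there are 27 of them.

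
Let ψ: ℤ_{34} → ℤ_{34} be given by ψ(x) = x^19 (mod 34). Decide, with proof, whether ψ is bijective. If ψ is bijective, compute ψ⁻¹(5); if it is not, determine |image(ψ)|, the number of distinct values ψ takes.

11

Computing x^19 mod 34 for each x (by repeated squaring, reducing mod 34 at every step), the values ψ(0), ψ(1), …, ψ(33) are: 0, 1, 8, 27, 30, 23, 12, 3, 2, 15, 14, 5, 28, 21, 24, 9, 16, 17, 18, 25, 10, 13, 6, 29, 20, 19, 32, 31, 22, 11, 4, 7, 26, 33.
Every element of ℤ_{34} appears exactly once in this list, so ψ is a bijection, and in particular bijective.
Since ψ is bijective, we read off the preimage of 5 from the same table: ψ(11) = 5, so ψ⁻¹(5) = 11.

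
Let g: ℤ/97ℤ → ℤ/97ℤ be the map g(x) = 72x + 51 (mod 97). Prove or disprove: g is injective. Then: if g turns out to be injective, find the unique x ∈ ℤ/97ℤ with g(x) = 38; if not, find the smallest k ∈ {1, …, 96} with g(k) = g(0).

Suppose g(u) = g(v) in ℤ/97ℤ. Then 72u + 51 ≡ 72v + 51 (mod 97), hence 72(u − v) ≡ 0 (mod 97).
Since gcd(72, 97) = 1, 72 is invertible modulo 97, so u − v ≡ 0 (mod 97), i.e. u = v.
Thus g is injective.
We now compute 72⁻¹ mod 97 explicitly. Euclid's algorithm: 97 = 1·72 + 25, 72 = 2·25 + 22, 25 = 1·22 + 3, 22 = 7·3 + 1; back-substituting gives 1 = 31·72 − 23·97, so 72⁻¹ ≡ 31 (mod 97).
Since g is injective, we find g⁻¹(38): we need 72x ≡ 38 − 51 ≡ 84 (mod 97). Using 72⁻¹ = 31: x ≡ 31·84 = 2604 = 26·97 + 82, so x = 82.
Check: g(82) = 72·82 + 51 = 5955 = 61·97 + 38 ≡ 38 (mod 97).

82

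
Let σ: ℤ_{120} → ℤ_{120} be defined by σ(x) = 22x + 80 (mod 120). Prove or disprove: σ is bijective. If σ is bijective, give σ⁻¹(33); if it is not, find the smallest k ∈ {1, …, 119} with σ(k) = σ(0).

60

Recall that σ is injective when σ(x_1) = σ(x_2) forces x_1 = x_2.
We have gcd(22, 120) = 2 > 1. Taking x_1 = 0 and x_2 = 60: σ(0) = 80 and σ(60) = 22·60 + 80 = 1400 ≡ 80 (mod 120).
So σ(0) = σ(60) while 0 ≠ 60, so σ is not injective, hence not bijective.
Since σ is not bijective, we find the least positive k with σ(k) = σ(0): this means 22k ≡ 0 (mod 120), i.e. 120 ∣ 22k. Since gcd(22, 120) = 2, dividing through by 2 this holds exactly when 60 ∣ 11k, and as gcd(11, 60) = 1, exactly when 60 ∣ k.
The smallest positive such k is 60.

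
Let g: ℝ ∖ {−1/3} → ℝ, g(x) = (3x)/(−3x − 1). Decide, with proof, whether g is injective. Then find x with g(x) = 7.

Suppose g(u) = g(v). Cross-multiplying: (3u)(−3v − 1) = (3v)(−3u − 1).
Expanding both sides and cancelling the symmetric terms leaves −3·(u − v) = 0. Since −3 ≠ 0, u = v. Hence g is injective.
Solving g(x) = 7: cross-multiplying gives 3x = 7(−3x − 1), which rearranges to 24x = −7, so x = −7/24.

-7/24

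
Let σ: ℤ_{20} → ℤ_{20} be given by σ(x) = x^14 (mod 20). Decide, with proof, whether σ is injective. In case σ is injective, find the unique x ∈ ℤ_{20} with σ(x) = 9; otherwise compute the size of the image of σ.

σ(4): Repeated squaring mod 20: 4^1 ≡ 4, 4^2 ≡ 4² = 16, 4^4 ≡ 16² = 256 ≡ 16, 4^8 ≡ 16² = 256 ≡ 16. Since 14 = 8 + 4 + 2, 4^14 ≡ 16·16·16: 16·16 = 256 ≡ 16, then 16·16 = 256 ≡ 16. So 4^14 ≡ 16 (mod 20).
σ(6): Repeated squaring mod 20: 6^1 ≡ 6, 6^2 ≡ 6² = 36 ≡ 16, 6^4 ≡ 16² = 256 ≡ 16, 6^8 ≡ 16² = 256 ≡ 16. Since 14 = 8 + 4 + 2, 6^14 ≡ 16·16·16: 16·16 = 256 ≡ 16, then 16·16 = 256 ≡ 16. So 6^14 ≡ 16 (mod 20).
So σ(4) = σ(6) = 16 while 4 ≠ 6, therefore σ is not injective.
Since σ is not injective, we determine |image(σ)|. Computing x^14 mod 20 for each x (by repeated squaring, reducing mod 20 at every step), the values σ(0), σ(1), …, σ(19) are: 0, 1, 4, 9, 16, 5, 16, 9, 4, 1, 0, 1, 4, 9, 16, 5, 16, 9, 4, 1.
The distinct values are {0, 1, 4, 5, 9, 16}; there are 6 of them.

6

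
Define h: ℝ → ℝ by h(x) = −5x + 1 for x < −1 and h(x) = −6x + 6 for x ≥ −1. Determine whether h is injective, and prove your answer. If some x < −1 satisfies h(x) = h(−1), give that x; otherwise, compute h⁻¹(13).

Both pieces are strictly decreasing (slopes −5 and −6), so each is injective on its own interval.
The left piece maps (−∞, −1) onto (6, ∞); the right piece maps [−1, ∞) onto (−∞, 12].
These images overlap. In particular h(−1) = 12 (right piece), and solving −5x + 1 = 12 on the left piece gives x = −11/5 < −1.
So h(−11/5) = h(−1) with −11/5 ≠ −1, and h is not injective. This x = −11/5 is the requested value below −1.

-11/5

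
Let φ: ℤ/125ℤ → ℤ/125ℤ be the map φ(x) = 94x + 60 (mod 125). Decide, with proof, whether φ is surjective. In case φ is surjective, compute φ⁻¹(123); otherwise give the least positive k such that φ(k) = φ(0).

Since gcd(94, 125) = 1, 94 is invertible modulo 125. Euclid's algorithm: 125 = 1·94 + 31, 94 = 3·31 + 1; back-substituting gives 1 = 4·94 − 3·125, so 94⁻¹ ≡ 4 (mod 125).
Then y ↦ 4(y − 60) is a two-sided inverse to φ, so every y ∈ ℤ/125ℤ has a preimage.
Thus φ is surjective.
Since φ is surjective, we find φ⁻¹(123): we need 94x ≡ 123 − 60 ≡ 63 (mod 125). Using 94⁻¹ = 4: x ≡ 4·63 = 252 = 2·125 + 2, so x = 2.
Check: φ(2) = 94·2 + 60 = 248 = 1·125 + 123 ≡ 123 (mod 125).

2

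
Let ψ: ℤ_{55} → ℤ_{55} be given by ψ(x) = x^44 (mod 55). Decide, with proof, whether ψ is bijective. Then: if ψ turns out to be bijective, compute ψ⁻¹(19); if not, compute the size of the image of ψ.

12

ψ(4): Repeated squaring mod 55: 4^1 ≡ 4, 4^2 ≡ 4² = 16, 4^4 ≡ 16² = 256 ≡ 36, 4^8 ≡ 36² = 1296 ≡ 31, 4^16 ≡ 31² = 961 ≡ 26, 4^32 ≡ 26² = 676 ≡ 16. Since 44 = 32 + 8 + 4, 4^44 ≡ 16·31·36: 16·31 = 496 ≡ 1, then 1·36 = 36. So 4^44 ≡ 36 (mod 55).
ψ(7): Repeated squaring mod 55: 7^1 ≡ 7, 7^2 ≡ 7² = 49, 7^4 ≡ 49² = 2401 ≡ 36, 7^8 ≡ 36² = 1296 ≡ 31, 7^16 ≡ 31² = 961 ≡ 26, 7^32 ≡ 26² = 676 ≡ 16. Since 44 = 32 + 8 + 4, 7^44 ≡ 16·31·36: 16·31 = 496 ≡ 1, then 1·36 = 36. So 7^44 ≡ 36 (mod 55).
So ψ(4) = ψ(7) = 36 while 4 ≠ 7, hence ψ is not injective, hence not bijective.
Since ψ is not bijective, we determine |image(ψ)|. Computing x^44 mod 55 for each x (by repeated squaring, reducing mod 55 at every step), the values ψ(0), ψ(1), …, ψ(54) are: 0, 1, 16, 26, 36, 20, 31, 36, 26, 16, 45, 11, 1, 16, 26, 25, 31, 31, 36, 26, 5, 1, 11, 1, 16, 15, 36, 31, 31, 36, 15, 16, 1, 11, 1, 5, 26, 36, 31, 31, 25, 26, 16, 1, 11, 45, 16, 26, 36, 31, 20, 36, 26, 16, 1.
The distinct values are {0, 1, 5, 11, 15, 16, 20, 25, 26, 31, 36, 45}; there are 12 of them.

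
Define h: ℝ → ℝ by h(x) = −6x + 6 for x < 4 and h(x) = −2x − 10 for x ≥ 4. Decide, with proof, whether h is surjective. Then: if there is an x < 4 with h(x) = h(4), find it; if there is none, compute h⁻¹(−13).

Both pieces are strictly decreasing (slopes −6 and −2), so each is injective on its own interval.
The left piece maps (−∞, 4) onto (−18, ∞); the right piece maps [4, ∞) onto (−∞, −18].
These images together cover ℝ, so h is surjective.
Because the two images are disjoint, no x < 4 has h(x) = h(4), so we compute h⁻¹(−13): −13 lies in (−18, ∞), so solve −6x + 6 = −13: x = (−13 − 6)/(−6) = 19/6.

19/6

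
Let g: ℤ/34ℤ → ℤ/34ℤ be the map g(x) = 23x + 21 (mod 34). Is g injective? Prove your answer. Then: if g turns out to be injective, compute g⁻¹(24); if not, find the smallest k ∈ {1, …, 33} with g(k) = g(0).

9

Recall: g is injective if g(x_1) = g(x_2) implies x_1 = x_2.
Suppose g(x_1) = g(x_2) in ℤ/34ℤ. Then 23x_1 + 21 ≡ 23x_2 + 21 (mod 34), hence 23(x_1 − x_2) ≡ 0 (mod 34).
Since gcd(23, 34) = 1, 23 is invertible modulo 34, hence x_1 − x_2 ≡ 0 (mod 34), i.e. x_1 = x_2.
So g is injective.
We now compute 23⁻¹ mod 34 explicitly. Euclid's algorithm: 34 = 1·23 + 11, 23 = 2·11 + 1; back-substituting gives 1 = 3·23 − 2·34, so 23⁻¹ ≡ 3 (mod 34).
Since g is injective, we find g⁻¹(24): we need 23x ≡ 24 − 21 ≡ 3 (mod 34). Using 23⁻¹ = 3: x ≡ 3·3 = 9, so x = 9.
Check: g(9) = 23·9 + 21 = 228 = 6·34 + 24 ≡ 24 (mod 34).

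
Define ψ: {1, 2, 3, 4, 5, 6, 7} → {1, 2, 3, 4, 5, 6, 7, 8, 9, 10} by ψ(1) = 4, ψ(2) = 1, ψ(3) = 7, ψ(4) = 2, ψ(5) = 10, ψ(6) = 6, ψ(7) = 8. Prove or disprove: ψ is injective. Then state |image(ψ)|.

The values ψ(1), …, ψ(7) are 4, 1, 7, 2, 10, 6, 8 — all distinct.
So ψ(u) = ψ(v) only when u = v, and ψ is injective.
The image of ψ is {1, 2, 4, 6, 7, 8, 10}, which has 7 elements.

7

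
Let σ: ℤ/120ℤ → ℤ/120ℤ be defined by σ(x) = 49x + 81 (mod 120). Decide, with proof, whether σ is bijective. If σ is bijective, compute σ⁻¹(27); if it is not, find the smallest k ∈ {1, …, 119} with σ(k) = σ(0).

If σ(a) = σ(b), then 49a ≡ 49b (mod 120). Because gcd(49, 120) = 1, we may cancel 49 to get a ≡ b (mod 120).
We now compute 49⁻¹ mod 120 explicitly. Euclid's algorithm: 120 = 2·49 + 22, 49 = 2·22 + 5, 22 = 4·5 + 2, 5 = 2·2 + 1; back-substituting gives 1 = 49·49 − 20·120, so 49⁻¹ ≡ 49 (mod 120).
Then y ↦ 49(y − 81) is a two-sided inverse to σ, so every y ∈ ℤ/120ℤ has a preimage.
Hence σ is bijective.
Since σ is bijective, we find σ⁻¹(27): we need 49x ≡ 27 − 81 ≡ 66 (mod 120). Using 49⁻¹ = 49: x ≡ 49·66 = 3234 = 26·120 + 114, so x = 114.
Check: σ(114) = 49·114 + 81 = 5667 = 47·120 + 27 ≡ 27 (mod 120).

114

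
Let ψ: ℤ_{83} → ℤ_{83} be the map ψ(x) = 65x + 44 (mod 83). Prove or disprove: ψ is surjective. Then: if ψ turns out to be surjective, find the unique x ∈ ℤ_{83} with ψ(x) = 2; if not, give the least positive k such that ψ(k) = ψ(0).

Recall that surjectivity means every element of the codomain has a preimage under ψ.
Since gcd(65, 83) = 1, 65 is invertible modulo 83. Euclid's algorithm: 83 = 1·65 + 18, 65 = 3·18 + 11, 18 = 1·11 + 7, 11 = 1·7 + 4, 7 = 1·4 + 3, 4 = 1·3 + 1; back-substituting gives 1 = 23·65 − 18·83, so 65⁻¹ ≡ 23 (mod 83).
Then y ↦ 23(y − 44) is a two-sided inverse to ψ, so every y ∈ ℤ_{83} has a preimage.
Thus ψ is surjective.
Since ψ is surjective, we compute ψ⁻¹(2): solve 65x + 44 ≡ 2 (mod 83), i.e. 65x ≡ 41 (mod 83).
Multiplying by 65⁻¹ = 23 gives x ≡ 23·41 = 943 = 11·83 + 30 ≡ 30 (mod 83).
Check: ψ(30) = 65·30 + 44 = 1994 = 24·83 + 2 ≡ 2 (mod 83).

30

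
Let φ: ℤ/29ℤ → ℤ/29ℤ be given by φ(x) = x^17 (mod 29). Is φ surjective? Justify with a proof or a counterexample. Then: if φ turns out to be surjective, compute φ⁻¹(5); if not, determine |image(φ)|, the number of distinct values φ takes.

Since 29 is prime, the nonzero elements of ℤ/29ℤ form a cyclic group of order 28.
As gcd(17, 28) = 1, raising to the 17th power is a bijection on this group: if u^17 ≡ v^17 then (uv^{−1})^17 = 1, and the only element of order dividing gcd(17, 28) = 1 is 1, so u = v.
With φ(0) = 0 this makes φ injective on all of ℤ/29ℤ, hence bijective (finite equal-size domain and codomain). In particular φ is surjective.
Since φ is surjective, we find the preimage of 5. The inverse of x ↦ x^17 on (ℤ/29ℤ)^× is x ↦ x^5, because 17·5 = 85 = 3·28 + 1 ≡ 1 (mod 28) and x^{28} = 1 for x ≠ 0 (Fermat). So φ⁻¹(5) = 5^5 mod 29.
Repeated squaring mod 29: 5^1 ≡ 5, 5^2 ≡ 5² = 25, 5^4 ≡ 25² = 625 ≡ 16. Since 5 = 4 + 1, 5^5 ≡ 16·5: 16·5 = 80 ≡ 22. So 5^5 ≡ 22 (mod 29).
Hence φ⁻¹(5) = 22.

22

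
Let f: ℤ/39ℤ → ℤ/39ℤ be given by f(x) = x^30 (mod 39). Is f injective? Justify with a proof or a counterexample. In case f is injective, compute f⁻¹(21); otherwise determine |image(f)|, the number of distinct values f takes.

6

f(1) = 1^30 = 1.
f(4): Repeated squaring mod 39: 4^1 ≡ 4, 4^2 ≡ 4² = 16, 4^4 ≡ 16² = 256 ≡ 22, 4^8 ≡ 22² = 484 ≡ 16, 4^16 ≡ 16² = 256 ≡ 22. Since 30 = 16 + 8 + 4 + 2, 4^30 ≡ 22·16·22·16: 22·16 = 352 ≡ 1, then 1·22 = 22, then 22·16 = 352 ≡ 1. So 4^30 ≡ 1 (mod 39).
So f(1) = f(4) = 1 while 1 ≠ 4, so f is not injective.
Since f is not injective, we determine |image(f)|. Computing x^30 mod 39 for each x (by repeated squaring, reducing mod 39 at every step), the values f(0), f(1), …, f(38) are: 0, 1, 25, 27, 1, 25, 12, 25, 25, 27, 1, 25, 27, 13, 1, 12, 1, 1, 12, 25, 25, 12, 1, 1, 12, 1, 13, 27, 25, 1, 27, 25, 25, 12, 25, 1, 27, 25, 1.
The distinct values are {0, 1, 12, 13, 25, 27}; there are 6 of them.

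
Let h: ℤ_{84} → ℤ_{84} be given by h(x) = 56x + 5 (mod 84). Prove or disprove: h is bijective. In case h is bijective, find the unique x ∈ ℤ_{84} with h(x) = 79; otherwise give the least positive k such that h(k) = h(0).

3

Recall: h is injective when h(u) = h(v) forces u = v.
We have gcd(56, 84) = 28 > 1. Taking u = 0 and v = 3: h(0) = 5 and h(3) = 56·3 + 5 = 173 ≡ 5 (mod 84).
So h(0) = h(3) while 0 ≠ 3, so h is not injective, hence not bijective.
Since h is not bijective, we find the least positive k with h(k) = h(0): this means 56k ≡ 0 (mod 84), i.e. 84 ∣ 56k. Since gcd(56, 84) = 28, dividing through by 28 this holds exactly when 3 ∣ 2k, and as gcd(2, 3) = 1, exactly when 3 ∣ k.
The smallest positive such k is 3.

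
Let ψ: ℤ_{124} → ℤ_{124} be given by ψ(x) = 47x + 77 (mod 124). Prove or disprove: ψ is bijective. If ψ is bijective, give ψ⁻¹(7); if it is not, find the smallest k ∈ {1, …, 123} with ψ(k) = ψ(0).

46

Suppose ψ(a) = ψ(b) in ℤ_{124}. Then 47a + 77 ≡ 47b + 77 (mod 124), hence 47(a − b) ≡ 0 (mod 124).
Since gcd(47, 124) = 1, 47 is invertible modulo 124, so a − b ≡ 0 (mod 124), i.e. a = b.
We now compute 47⁻¹ mod 124 explicitly. Euclid's algorithm: 124 = 2·47 + 30, 47 = 1·30 + 17, 30 = 1·17 + 13, 17 = 1·13 + 4, 13 = 3·4 + 1; back-substituting gives 1 = 95·47 − 36·124, so 47⁻¹ ≡ 95 (mod 124).
Then y ↦ 95(y − 77) is a two-sided inverse to ψ, so every y ∈ ℤ_{124} has a preimage.
Therefore ψ is bijective.
Since ψ is bijective, we find ψ⁻¹(7): we need 47x ≡ 7 − 77 ≡ 54 (mod 124). Using 47⁻¹ = 95: x ≡ 95·54 = 5130 = 41·124 + 46, so x = 46.
Check: ψ(46) = 47·46 + 77 = 2239 = 18·124 + 7 ≡ 7 (mod 124).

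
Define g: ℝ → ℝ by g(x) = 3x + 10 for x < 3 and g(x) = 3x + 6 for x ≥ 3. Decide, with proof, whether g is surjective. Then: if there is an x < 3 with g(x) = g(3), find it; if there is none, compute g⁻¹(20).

Both pieces are strictly increasing (slopes 3 and 3), so each is injective on its own interval.
The left piece maps (−∞, 3) onto (−∞, 19); the right piece maps [3, ∞) onto [15, ∞).
The union (−∞, 19) ∪ [15, ∞) covers ℝ, so g is surjective.
For the follow-up: the images overlap, so an x < 3 with g(x) = g(3) exists. g(3) = 15; solving 3x + 10 = 15 for x < 3 gives x = (15 − 10)/3 = 5/3.

5/3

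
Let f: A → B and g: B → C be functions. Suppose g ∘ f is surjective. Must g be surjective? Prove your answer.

surjective

Let c ∈ C. Since g ∘ f is surjective, some a ∈ A has g(f(a)) = c. Then b = f(a) ∈ B satisfies g(b) = c. So g is surjective.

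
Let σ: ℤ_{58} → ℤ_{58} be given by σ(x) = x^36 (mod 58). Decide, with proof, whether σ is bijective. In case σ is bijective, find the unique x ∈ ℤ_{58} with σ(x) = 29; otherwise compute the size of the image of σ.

σ(3): Repeated squaring mod 58: 3^1 ≡ 3, 3^2 ≡ 3² = 9, 3^4 ≡ 9² = 81 ≡ 23, 3^8 ≡ 23² = 529 ≡ 7, 3^16 ≡ 7² = 49, 3^32 ≡ 49² = 2401 ≡ 23. Since 36 = 32 + 4, 3^36 ≡ 23·23: 23·23 = 529 ≡ 7. So 3^36 ≡ 7 (mod 58).
σ(7): Repeated squaring mod 58: 7^1 ≡ 7, 7^2 ≡ 7² = 49, 7^4 ≡ 49² = 2401 ≡ 23, 7^8 ≡ 23² = 529 ≡ 7, 7^16 ≡ 7² = 49, 7^32 ≡ 49² = 2401 ≡ 23. Since 36 = 32 + 4, 7^36 ≡ 23·23: 23·23 = 529 ≡ 7. So 7^36 ≡ 7 (mod 58).
So σ(3) = σ(7) = 7 while 3 ≠ 7, thus σ is not injective, hence not bijective.
Since σ is not bijective, we determine |image(σ)|. Computing x^36 mod 58 for each x (by repeated squaring, reducing mod 58 at every step), the values σ(0), σ(1), …, σ(57) are: 0, 1, 24, 7, 54, 53, 52, 7, 20, 49, 54, 45, 30, 45, 52, 23, 16, 1, 16, 25, 20, 49, 36, 23, 24, 25, 36, 53, 30, 29, 30, 53, 36, 25, 24, 23, 36, 49, 20, 25, 16, 1, 16, 23, 52, 45, 30, 45, 54, 49, 20, 7, 52, 53, 54, 7, 24, 1.
The distinct values are {0, 1, 7, 16, 20, 23, 24, 25, 29, 30, 36, 45, 49, 52, 53, 54}; there are 16 of them.

16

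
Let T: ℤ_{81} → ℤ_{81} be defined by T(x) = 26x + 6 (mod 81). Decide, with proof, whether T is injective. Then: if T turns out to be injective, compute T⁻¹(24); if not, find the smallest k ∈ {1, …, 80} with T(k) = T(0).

63

Suppose T(s) = T(t) in ℤ_{81}. Then 26s + 6 ≡ 26t + 6 (mod 81), therefore 26(s − t) ≡ 0 (mod 81).
Since gcd(26, 81) = 1, 26 is invertible modulo 81, thus s − t ≡ 0 (mod 81), i.e. s = t.
Hence T is injective.
We now compute 26⁻¹ mod 81 explicitly. Euclid's algorithm: 81 = 3·26 + 3, 26 = 8·3 + 2, 3 = 1·2 + 1; back-substituting gives 1 = 53·26 − 17·81, so 26⁻¹ ≡ 53 (mod 81).
Since T is injective, we find T⁻¹(24): we need 26x ≡ 24 − 6 ≡ 18 (mod 81). Using 26⁻¹ = 53: x ≡ 53·18 = 954 = 11·81 + 63, so x = 63.
Check: T(63) = 26·63 + 6 = 1644 = 20·81 + 24 ≡ 24 (mod 81).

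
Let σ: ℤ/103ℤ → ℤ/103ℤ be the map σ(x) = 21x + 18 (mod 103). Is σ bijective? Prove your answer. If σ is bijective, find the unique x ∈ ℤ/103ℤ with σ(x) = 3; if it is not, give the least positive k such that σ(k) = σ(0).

Suppose σ(a) = σ(b) in ℤ/103ℤ. Then 21a + 18 ≡ 21b + 18 (mod 103), hence 21(a − b) ≡ 0 (mod 103).
Since gcd(21, 103) = 1, 21 is invertible modulo 103, so a − b ≡ 0 (mod 103), i.e. a = b.
We now compute 21⁻¹ mod 103 explicitly. Euclid's algorithm: 103 = 4·21 + 19, 21 = 1·19 + 2, 19 = 9·2 + 1; back-substituting gives 1 = 54·21 − 11·103, so 21⁻¹ ≡ 54 (mod 103).
Then y ↦ 54(y − 18) is a two-sided inverse to σ, so every y ∈ ℤ/103ℤ has a preimage.
Hence σ is bijective.
Since σ is bijective, we find σ⁻¹(3): we need 21x ≡ 3 − 18 ≡ 88 (mod 103). Using 21⁻¹ = 54: x ≡ 54·88 = 4752 = 46·103 + 14, so x = 14.
Check: σ(14) = 21·14 + 18 = 312 = 3·103 + 3 ≡ 3 (mod 103).

14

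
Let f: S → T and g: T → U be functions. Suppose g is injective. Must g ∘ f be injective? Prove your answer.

not injective

No. Take S = {0, 1}, T = U = {0, 1, 2, 3}, f(0) = f(1) = 0, and g = identity (injective).
Then (g ∘ f)(0) = (g ∘ f)(1) = 0 with 0 ≠ 1, so g ∘ f is not injective.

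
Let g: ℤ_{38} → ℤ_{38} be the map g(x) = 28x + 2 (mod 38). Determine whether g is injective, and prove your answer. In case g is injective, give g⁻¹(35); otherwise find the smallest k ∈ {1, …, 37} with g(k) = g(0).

19

We have gcd(28, 38) = 2 > 1. Taking u = 0 and v = 19: g(0) = 2 and g(19) = 28·19 + 2 = 534 ≡ 2 (mod 38).
So g(0) = g(19) while 0 ≠ 19, therefore g is not injective.
Since g is not injective, we find the least positive k with g(k) = g(0): this means 28k ≡ 0 (mod 38), i.e. 38 ∣ 28k. Since gcd(28, 38) = 2, dividing through by 2 this holds exactly when 19 ∣ 14k, and as gcd(14, 19) = 1, exactly when 19 ∣ k.
The smallest positive such k is 19.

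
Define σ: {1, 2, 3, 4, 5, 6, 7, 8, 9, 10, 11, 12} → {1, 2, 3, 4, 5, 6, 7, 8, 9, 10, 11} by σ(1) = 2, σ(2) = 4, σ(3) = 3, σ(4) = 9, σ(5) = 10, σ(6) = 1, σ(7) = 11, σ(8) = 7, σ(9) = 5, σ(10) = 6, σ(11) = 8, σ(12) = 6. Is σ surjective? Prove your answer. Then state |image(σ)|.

11

Every element of the codomain has a preimage: 1 = σ(6), 2 = σ(1), 3 = σ(3), 4 = σ(2), 5 = σ(9), 6 = σ(10), 7 = σ(8), 8 = σ(11), 9 = σ(4), 10 = σ(5), 11 = σ(7).
Therefore σ is surjective.
The image of σ is {1, 2, 3, 4, 5, 6, 7, 8, 9, 10, 11}, which has 11 elements.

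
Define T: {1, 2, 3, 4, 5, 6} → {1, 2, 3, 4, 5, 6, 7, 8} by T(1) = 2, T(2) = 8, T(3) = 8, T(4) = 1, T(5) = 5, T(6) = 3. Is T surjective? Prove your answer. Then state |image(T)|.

5

No element maps to 4, so T is not surjective.
The image of T is {1, 2, 3, 5, 8}, which has 5 elements.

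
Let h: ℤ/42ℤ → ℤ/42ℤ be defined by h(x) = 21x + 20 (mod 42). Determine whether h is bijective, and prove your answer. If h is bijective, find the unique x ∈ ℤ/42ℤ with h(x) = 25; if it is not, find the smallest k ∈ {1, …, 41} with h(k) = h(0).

2

Recall that injectivity means: for all u, v in the domain, h(u) = h(v) implies u = v.
We have gcd(21, 42) = 21 > 1. Taking u = 0 and v = 2: h(0) = 20 and h(2) = 21·2 + 20 = 62 ≡ 20 (mod 42).
So h(0) = h(2) while 0 ≠ 2, thus h is not injective, hence not bijective.
Since h is not bijective, we find the least positive k with h(k) = h(0): this means 21k ≡ 0 (mod 42), i.e. 42 ∣ 21k. Since gcd(21, 42) = 21, dividing through by 21 this holds exactly when 2 ∣ k.
The smallest positive such k is 2.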